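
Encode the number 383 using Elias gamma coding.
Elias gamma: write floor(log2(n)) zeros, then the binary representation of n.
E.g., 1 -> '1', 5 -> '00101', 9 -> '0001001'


num_bits = floor(log2(383)) + 1 = 9
leading_zeros = num_bits - 1 = 8
binary(383) = 101111111

Elias gamma(383) = '00000000' + '101111111' = 00000000101111111 (17 bits)


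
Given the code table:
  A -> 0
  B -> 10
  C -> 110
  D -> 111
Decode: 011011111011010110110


Decoding:
0 -> A
110 -> C
111 -> D
110 -> C
110 -> C
10 -> B
110 -> C
110 -> C


Result: ACDCCBCC


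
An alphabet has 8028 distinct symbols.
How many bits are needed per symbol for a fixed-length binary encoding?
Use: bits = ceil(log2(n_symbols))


log2(8028) = 12.9708
Bracket: 2^12 = 4096 < 8028 <= 2^13 = 8192
So ceil(log2(8028)) = 13

bits = ceil(log2(8028)) = ceil(12.9708) = 13 bits


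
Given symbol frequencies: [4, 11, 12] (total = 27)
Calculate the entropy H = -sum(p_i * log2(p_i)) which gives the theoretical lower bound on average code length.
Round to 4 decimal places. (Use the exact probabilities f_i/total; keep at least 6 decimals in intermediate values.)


Per-symbol terms -p_i * log2(p_i) with p_i = f_i/27:
  p = 4/27 = 0.148148: log2(p) = -2.754888, -p*log2(p) = 0.408131
  p = 11/27 = 0.407407: log2(p) = -1.295456, -p*log2(p) = 0.527778
  p = 12/27 = 0.444444: log2(p) = -1.169925, -p*log2(p) = 0.519967
H = 0.408131 + 0.527778 + 0.519967 = 1.455876

H = 1.4559 bits/symbol


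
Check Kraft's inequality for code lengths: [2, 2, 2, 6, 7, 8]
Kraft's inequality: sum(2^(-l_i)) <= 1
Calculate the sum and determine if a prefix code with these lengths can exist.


Sum = 2^(-2) + 2^(-2) + 2^(-2) + 2^(-6) + 2^(-7) + 2^(-8)
    = 0.25 + 0.25 + 0.25 + 0.015625 + 0.0078125 + 0.00390625
    = 199/256 = 0.77734375
Since 0.77734375 <= 1, Kraft's inequality IS satisfied.
A prefix code with these lengths CAN exist.

Kraft sum = 0.77734375. Satisfied.


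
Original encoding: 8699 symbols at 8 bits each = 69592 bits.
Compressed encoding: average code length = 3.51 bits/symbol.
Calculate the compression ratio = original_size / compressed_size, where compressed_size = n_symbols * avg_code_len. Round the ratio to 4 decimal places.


original_size = n_symbols * orig_bits = 8699 * 8 = 69592 bits
compressed_size = n_symbols * avg_code_len = 8699 * 3.51 = 30533.49 bits
ratio = original_size / compressed_size = 69592 / 30533.49 = 2.2792

Compression ratio = 2.2792


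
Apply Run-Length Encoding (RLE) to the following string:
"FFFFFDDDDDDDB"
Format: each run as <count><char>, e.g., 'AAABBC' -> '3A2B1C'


Scanning runs left to right:
  i=0: run of 'F' x 5 -> '5F'
  i=5: run of 'D' x 7 -> '7D'
  i=12: run of 'B' x 1 -> '1B'

RLE = 5F7D1B


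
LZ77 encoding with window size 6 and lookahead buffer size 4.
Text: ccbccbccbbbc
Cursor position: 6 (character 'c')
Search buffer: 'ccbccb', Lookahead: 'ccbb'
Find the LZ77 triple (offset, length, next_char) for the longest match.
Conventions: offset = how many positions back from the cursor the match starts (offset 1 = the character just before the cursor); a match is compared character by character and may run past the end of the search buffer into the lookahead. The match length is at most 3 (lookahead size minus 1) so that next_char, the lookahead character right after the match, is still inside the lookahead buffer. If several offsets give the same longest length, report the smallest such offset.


Try each offset into the search buffer:
  offset=1 (pos 5, char 'b'): match length 0
  offset=2 (pos 4, char 'c'): match length 1
  offset=3 (pos 3, char 'c'): match length 3
  offset=4 (pos 2, char 'b'): match length 0
  offset=5 (pos 1, char 'c'): match length 1
  offset=6 (pos 0, char 'c'): match length 3
Longest match has length 3, found at offsets 3, 6; take the smallest, offset 3.
next_char = character at position 6 + 3 = 9 -> 'b'

Best match: offset=3, length=3 (matching 'ccb' starting at position 3)
LZ77 triple: (3, 3, 'b')


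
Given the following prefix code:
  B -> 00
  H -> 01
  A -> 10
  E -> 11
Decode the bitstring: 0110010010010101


Decoding step by step:
Bits 01 -> H
Bits 10 -> A
Bits 01 -> H
Bits 00 -> B
Bits 10 -> A
Bits 01 -> H
Bits 01 -> H
Bits 01 -> H


Decoded message: HAHBAHHH


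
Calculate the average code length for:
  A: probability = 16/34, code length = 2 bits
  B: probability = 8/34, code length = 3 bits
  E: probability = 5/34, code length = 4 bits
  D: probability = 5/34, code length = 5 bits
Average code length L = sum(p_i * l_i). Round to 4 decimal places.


Weighted contributions p_i * l_i:
  A: (16/34) * 2 = 32/34
  B: (8/34) * 3 = 24/34
  E: (5/34) * 4 = 20/34
  D: (5/34) * 5 = 25/34
Sum = (32 + 24 + 20 + 25)/34 = 101/34

L = 101/34 = 2.9706 bits/symbol


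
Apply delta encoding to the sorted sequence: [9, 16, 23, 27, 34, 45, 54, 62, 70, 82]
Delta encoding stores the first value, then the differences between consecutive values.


First value: 9
Deltas:
  16 - 9 = 7
  23 - 16 = 7
  27 - 23 = 4
  34 - 27 = 7
  45 - 34 = 11
  54 - 45 = 9
  62 - 54 = 8
  70 - 62 = 8
  82 - 70 = 12


Delta encoded: [9, 7, 7, 4, 7, 11, 9, 8, 8, 12]


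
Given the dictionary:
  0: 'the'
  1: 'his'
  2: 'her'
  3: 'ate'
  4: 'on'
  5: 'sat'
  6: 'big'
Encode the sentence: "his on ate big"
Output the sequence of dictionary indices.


Look up each word in the dictionary:
  'his' -> 1
  'on' -> 4
  'ate' -> 3
  'big' -> 6

Encoded: [1, 4, 3, 6]


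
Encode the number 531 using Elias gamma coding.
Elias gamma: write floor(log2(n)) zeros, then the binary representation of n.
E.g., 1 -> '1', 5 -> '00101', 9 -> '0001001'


num_bits = floor(log2(531)) + 1 = 10
leading_zeros = num_bits - 1 = 9
binary(531) = 1000010011

Elias gamma(531) = '000000000' + '1000010011' = 0000000001000010011 (19 bits)


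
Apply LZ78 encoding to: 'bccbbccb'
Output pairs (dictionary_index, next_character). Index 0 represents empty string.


LZ78 encoding steps:
Dictionary: {0: ''}
Step 1: w='' (idx 0), next='b' -> output (0, 'b'), add 'b' as idx 1
Step 2: w='' (idx 0), next='c' -> output (0, 'c'), add 'c' as idx 2
Step 3: w='c' (idx 2), next='b' -> output (2, 'b'), add 'cb' as idx 3
Step 4: w='b' (idx 1), next='c' -> output (1, 'c'), add 'bc' as idx 4
Step 5: w='cb' (idx 3), end of input -> output (3, '')


Encoded: [(0, 'b'), (0, 'c'), (2, 'b'), (1, 'c'), (3, '')]


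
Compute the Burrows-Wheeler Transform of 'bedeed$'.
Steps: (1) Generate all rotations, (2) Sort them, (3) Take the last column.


Rotations (sorted):
  0: $bedeed -> last char: d
  1: bedeed$ -> last char: $
  2: d$bedee -> last char: e
  3: deed$be -> last char: e
  4: ed$bede -> last char: e
  5: edeed$b -> last char: b
  6: eed$bed -> last char: d


BWT = d$eeebd


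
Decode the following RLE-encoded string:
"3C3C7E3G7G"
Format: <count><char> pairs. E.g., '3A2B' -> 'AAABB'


Expanding each <count><char> pair:
  3C -> 'CCC'
  3C -> 'CCC'
  7E -> 'EEEEEEE'
  3G -> 'GGG'
  7G -> 'GGGGGGG'

Decoded = CCCCCCEEEEEEEGGGGGGGGGG


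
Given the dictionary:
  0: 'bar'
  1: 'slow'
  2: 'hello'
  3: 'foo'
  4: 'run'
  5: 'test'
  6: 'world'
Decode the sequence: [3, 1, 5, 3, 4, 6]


Look up each index in the dictionary:
  3 -> 'foo'
  1 -> 'slow'
  5 -> 'test'
  3 -> 'foo'
  4 -> 'run'
  6 -> 'world'

Decoded: "foo slow test foo run world"


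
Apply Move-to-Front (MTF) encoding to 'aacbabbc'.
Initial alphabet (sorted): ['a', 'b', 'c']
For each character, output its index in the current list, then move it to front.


MTF encoding:
'a': index 0 in ['a', 'b', 'c'] -> ['a', 'b', 'c']
'a': index 0 in ['a', 'b', 'c'] -> ['a', 'b', 'c']
'c': index 2 in ['a', 'b', 'c'] -> ['c', 'a', 'b']
'b': index 2 in ['c', 'a', 'b'] -> ['b', 'c', 'a']
'a': index 2 in ['b', 'c', 'a'] -> ['a', 'b', 'c']
'b': index 1 in ['a', 'b', 'c'] -> ['b', 'a', 'c']
'b': index 0 in ['b', 'a', 'c'] -> ['b', 'a', 'c']
'c': index 2 in ['b', 'a', 'c'] -> ['c', 'b', 'a']


Output: [0, 0, 2, 2, 2, 1, 0, 2]


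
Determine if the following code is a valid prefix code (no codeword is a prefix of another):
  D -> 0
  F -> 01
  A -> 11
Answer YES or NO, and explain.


Checking each pair (does one codeword prefix another?):
  D='0' vs F='01': prefix -- VIOLATION

NO -- this is NOT a valid prefix code. D (0) is a prefix of F (01).


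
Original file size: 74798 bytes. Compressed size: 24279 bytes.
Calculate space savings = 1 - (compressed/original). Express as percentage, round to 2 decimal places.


ratio = compressed/original = 24279/74798 = 0.324594
savings = 1 - ratio = 1 - 0.324594 = 0.675406
as a percentage: 0.675406 * 100 = 67.54%

Space savings = 1 - 24279/74798 = 67.54%


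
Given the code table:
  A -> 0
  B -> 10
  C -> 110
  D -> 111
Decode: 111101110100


Decoding:
111 -> D
10 -> B
111 -> D
0 -> A
10 -> B
0 -> A


Result: DBDABA


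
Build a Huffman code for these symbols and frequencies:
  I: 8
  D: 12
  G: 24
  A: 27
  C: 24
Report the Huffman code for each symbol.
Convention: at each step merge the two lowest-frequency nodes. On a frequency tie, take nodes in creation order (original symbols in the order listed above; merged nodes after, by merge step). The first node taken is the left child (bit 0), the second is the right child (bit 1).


Huffman tree construction:
Step 1: Merge I(8) + D(12) = 20
Step 2: Merge (I+D)(20) + G(24) = 44
Step 3: Merge C(24) + A(27) = 51
Step 4: Merge ((I+D)+G)(44) + (C+A)(51) = 95
Read each symbol's code off the tree from the root (left child = 0, right child = 1).

Codes:
  I: 000 (length 3)
  D: 001 (length 3)
  G: 01 (length 2)
  A: 11 (length 2)
  C: 10 (length 2)
Average code length: 210/95 = 2.2105 bits/symbol


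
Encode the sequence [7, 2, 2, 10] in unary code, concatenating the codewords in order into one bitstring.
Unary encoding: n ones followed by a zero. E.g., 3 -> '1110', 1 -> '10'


Encode each number as n ones followed by a terminating 0:
  7 -> 11111110 (8 bits)
  2 -> 110 (3 bits)
  2 -> 110 (3 bits)
  10 -> 11111111110 (11 bits)
Total length = 8 + 3 + 3 + 11 = 25 bits.

Unary([7, 2, 2, 10]) = 1111111011011011111111110 (25 bits)


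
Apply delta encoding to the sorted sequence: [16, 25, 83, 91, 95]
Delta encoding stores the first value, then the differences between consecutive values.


First value: 16
Deltas:
  25 - 16 = 9
  83 - 25 = 58
  91 - 83 = 8
  95 - 91 = 4


Delta encoded: [16, 9, 58, 8, 4]


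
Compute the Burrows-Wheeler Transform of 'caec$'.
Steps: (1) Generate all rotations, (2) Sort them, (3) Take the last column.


Rotations (sorted):
  0: $caec -> last char: c
  1: aec$c -> last char: c
  2: c$cae -> last char: e
  3: caec$ -> last char: $
  4: ec$ca -> last char: a


BWT = cce$a


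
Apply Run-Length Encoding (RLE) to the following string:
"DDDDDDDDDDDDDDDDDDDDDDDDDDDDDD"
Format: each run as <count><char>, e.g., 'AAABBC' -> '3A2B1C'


Scanning runs left to right:
  i=0: run of 'D' x 30 -> '30D'

RLE = 30D


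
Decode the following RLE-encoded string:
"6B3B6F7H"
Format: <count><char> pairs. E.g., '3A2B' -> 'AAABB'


Expanding each <count><char> pair:
  6B -> 'BBBBBB'
  3B -> 'BBB'
  6F -> 'FFFFFF'
  7H -> 'HHHHHHH'

Decoded = BBBBBBBBBFFFFFFHHHHHHH


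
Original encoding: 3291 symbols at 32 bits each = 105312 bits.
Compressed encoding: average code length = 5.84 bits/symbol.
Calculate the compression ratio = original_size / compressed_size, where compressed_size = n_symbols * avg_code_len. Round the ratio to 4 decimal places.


original_size = n_symbols * orig_bits = 3291 * 32 = 105312 bits
compressed_size = n_symbols * avg_code_len = 3291 * 5.84 = 19219.44 bits
ratio = original_size / compressed_size = 105312 / 19219.44 = 5.4795

Compression ratio = 5.4795


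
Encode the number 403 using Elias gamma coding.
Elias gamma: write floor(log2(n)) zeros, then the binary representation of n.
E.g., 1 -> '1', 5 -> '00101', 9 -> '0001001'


num_bits = floor(log2(403)) + 1 = 9
leading_zeros = num_bits - 1 = 8
binary(403) = 110010011

Elias gamma(403) = '00000000' + '110010011' = 00000000110010011 (17 bits)


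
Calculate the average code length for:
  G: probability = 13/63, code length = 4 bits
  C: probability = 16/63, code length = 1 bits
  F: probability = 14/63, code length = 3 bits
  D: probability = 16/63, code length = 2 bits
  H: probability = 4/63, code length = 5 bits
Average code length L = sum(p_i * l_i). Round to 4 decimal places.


Weighted contributions p_i * l_i:
  G: (13/63) * 4 = 52/63
  C: (16/63) * 1 = 16/63
  F: (14/63) * 3 = 42/63
  D: (16/63) * 2 = 32/63
  H: (4/63) * 5 = 20/63
Sum = (52 + 16 + 42 + 32 + 20)/63 = 162/63

L = 162/63 = 2.5714 bits/symbol


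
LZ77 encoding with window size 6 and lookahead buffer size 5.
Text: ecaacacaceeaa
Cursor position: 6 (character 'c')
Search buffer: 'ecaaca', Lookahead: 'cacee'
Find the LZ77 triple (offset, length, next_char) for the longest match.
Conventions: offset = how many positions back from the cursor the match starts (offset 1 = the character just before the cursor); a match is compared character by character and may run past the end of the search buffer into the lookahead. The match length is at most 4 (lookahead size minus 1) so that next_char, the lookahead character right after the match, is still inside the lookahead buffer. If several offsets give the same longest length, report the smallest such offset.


Try each offset into the search buffer:
  offset=1 (pos 5, char 'a'): match length 0
  offset=2 (pos 4, char 'c'): match length 3
  offset=3 (pos 3, char 'a'): match length 0
  offset=4 (pos 2, char 'a'): match length 0
  offset=5 (pos 1, char 'c'): match length 2
  offset=6 (pos 0, char 'e'): match length 0
Longest match has length 3 at offset 2.
next_char = character at position 6 + 3 = 9 -> 'e'

Best match: offset=2, length=3 (matching 'cac' starting at position 4)
LZ77 triple: (2, 3, 'e')


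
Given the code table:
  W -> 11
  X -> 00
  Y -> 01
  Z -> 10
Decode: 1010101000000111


Decoding:
10 -> Z
10 -> Z
10 -> Z
10 -> Z
00 -> X
00 -> X
01 -> Y
11 -> W


Result: ZZZZXXYW


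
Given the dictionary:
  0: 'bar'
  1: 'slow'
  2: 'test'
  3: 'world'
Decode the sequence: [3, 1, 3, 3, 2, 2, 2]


Look up each index in the dictionary:
  3 -> 'world'
  1 -> 'slow'
  3 -> 'world'
  3 -> 'world'
  2 -> 'test'
  2 -> 'test'
  2 -> 'test'

Decoded: "world slow world world test test test"


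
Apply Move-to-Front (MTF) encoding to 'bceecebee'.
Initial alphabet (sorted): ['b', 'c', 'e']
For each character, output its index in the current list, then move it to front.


MTF encoding:
'b': index 0 in ['b', 'c', 'e'] -> ['b', 'c', 'e']
'c': index 1 in ['b', 'c', 'e'] -> ['c', 'b', 'e']
'e': index 2 in ['c', 'b', 'e'] -> ['e', 'c', 'b']
'e': index 0 in ['e', 'c', 'b'] -> ['e', 'c', 'b']
'c': index 1 in ['e', 'c', 'b'] -> ['c', 'e', 'b']
'e': index 1 in ['c', 'e', 'b'] -> ['e', 'c', 'b']
'b': index 2 in ['e', 'c', 'b'] -> ['b', 'e', 'c']
'e': index 1 in ['b', 'e', 'c'] -> ['e', 'b', 'c']
'e': index 0 in ['e', 'b', 'c'] -> ['e', 'b', 'c']


Output: [0, 1, 2, 0, 1, 1, 2, 1, 0]


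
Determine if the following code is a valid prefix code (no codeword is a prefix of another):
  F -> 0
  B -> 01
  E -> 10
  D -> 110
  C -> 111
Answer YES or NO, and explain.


Checking each pair (does one codeword prefix another?):
  F='0' vs B='01': prefix -- VIOLATION

NO -- this is NOT a valid prefix code. F (0) is a prefix of B (01).


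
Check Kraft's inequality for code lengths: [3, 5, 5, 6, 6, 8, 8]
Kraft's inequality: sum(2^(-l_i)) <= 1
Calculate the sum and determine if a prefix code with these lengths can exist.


Sum = 2^(-3) + 2^(-5) + 2^(-5) + 2^(-6) + 2^(-6) + 2^(-8) + 2^(-8)
    = 0.125 + 0.03125 + 0.03125 + 0.015625 + 0.015625 + 0.00390625 + 0.00390625
    = 58/256 = 0.2265625
Since 0.2265625 <= 1, Kraft's inequality IS satisfied.
A prefix code with these lengths CAN exist.

Kraft sum = 0.2265625. Satisfied.


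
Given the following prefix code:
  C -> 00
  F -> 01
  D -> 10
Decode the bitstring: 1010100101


Decoding step by step:
Bits 10 -> D
Bits 10 -> D
Bits 10 -> D
Bits 01 -> F
Bits 01 -> F


Decoded message: DDDFF


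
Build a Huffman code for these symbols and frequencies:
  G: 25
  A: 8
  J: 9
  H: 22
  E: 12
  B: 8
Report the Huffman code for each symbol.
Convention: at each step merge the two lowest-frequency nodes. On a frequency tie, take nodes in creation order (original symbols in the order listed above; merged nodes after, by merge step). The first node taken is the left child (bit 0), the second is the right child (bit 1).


Huffman tree construction:
Step 1: Merge A(8) + B(8) = 16
Step 2: Merge J(9) + E(12) = 21
Step 3: Merge (A+B)(16) + (J+E)(21) = 37
Step 4: Merge H(22) + G(25) = 47
Step 5: Merge ((A+B)+(J+E))(37) + (H+G)(47) = 84
Read each symbol's code off the tree from the root (left child = 0, right child = 1).

Codes:
  G: 11 (length 2)
  A: 000 (length 3)
  J: 010 (length 3)
  H: 10 (length 2)
  E: 011 (length 3)
  B: 001 (length 3)
Average code length: 205/84 = 2.4405 bits/symbol


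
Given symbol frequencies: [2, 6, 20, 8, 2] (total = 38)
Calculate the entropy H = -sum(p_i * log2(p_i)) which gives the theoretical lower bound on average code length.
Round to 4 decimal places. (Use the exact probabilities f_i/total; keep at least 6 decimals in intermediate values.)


Per-symbol terms -p_i * log2(p_i) with p_i = f_i/38:
  p = 2/38 = 0.052632: log2(p) = -4.247928, -p*log2(p) = 0.223575
  p = 6/38 = 0.157895: log2(p) = -2.662965, -p*log2(p) = 0.420468
  p = 20/38 = 0.526316: log2(p) = -0.925999, -p*log2(p) = 0.487368
  p = 8/38 = 0.210526: log2(p) = -2.247928, -p*log2(p) = 0.473248
  p = 2/38 = 0.052632: log2(p) = -4.247928, -p*log2(p) = 0.223575
H = 0.223575 + 0.420468 + 0.487368 + 0.473248 + 0.223575 = 1.828234

H = 1.8282 bits/symbol


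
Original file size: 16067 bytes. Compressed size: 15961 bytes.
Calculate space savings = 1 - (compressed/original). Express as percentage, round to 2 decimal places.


ratio = compressed/original = 15961/16067 = 0.993403
savings = 1 - ratio = 1 - 0.993403 = 0.006597
as a percentage: 0.006597 * 100 = 0.66%

Space savings = 1 - 15961/16067 = 0.66%


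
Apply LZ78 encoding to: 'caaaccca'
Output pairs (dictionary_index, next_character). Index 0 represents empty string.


LZ78 encoding steps:
Dictionary: {0: ''}
Step 1: w='' (idx 0), next='c' -> output (0, 'c'), add 'c' as idx 1
Step 2: w='' (idx 0), next='a' -> output (0, 'a'), add 'a' as idx 2
Step 3: w='a' (idx 2), next='a' -> output (2, 'a'), add 'aa' as idx 3
Step 4: w='c' (idx 1), next='c' -> output (1, 'c'), add 'cc' as idx 4
Step 5: w='c' (idx 1), next='a' -> output (1, 'a'), add 'ca' as idx 5


Encoded: [(0, 'c'), (0, 'a'), (2, 'a'), (1, 'c'), (1, 'a')]


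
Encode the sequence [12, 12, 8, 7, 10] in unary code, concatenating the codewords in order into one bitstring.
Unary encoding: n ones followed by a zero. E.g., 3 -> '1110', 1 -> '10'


Encode each number as n ones followed by a terminating 0:
  12 -> 1111111111110 (13 bits)
  12 -> 1111111111110 (13 bits)
  8 -> 111111110 (9 bits)
  7 -> 11111110 (8 bits)
  10 -> 11111111110 (11 bits)
Total length = 13 + 13 + 9 + 8 + 11 = 54 bits.

Unary([12, 12, 8, 7, 10]) = 111111111111011111111111101111111101111111011111111110 (54 bits)


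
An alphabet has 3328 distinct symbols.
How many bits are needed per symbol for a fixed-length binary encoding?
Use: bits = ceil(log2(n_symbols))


log2(3328) = 11.7004
Bracket: 2^11 = 2048 < 3328 <= 2^12 = 4096
So ceil(log2(3328)) = 12

bits = ceil(log2(3328)) = ceil(11.7004) = 12 bits


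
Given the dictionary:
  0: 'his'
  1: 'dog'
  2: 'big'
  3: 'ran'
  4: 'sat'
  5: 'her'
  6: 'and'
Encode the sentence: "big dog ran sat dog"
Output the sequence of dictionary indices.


Look up each word in the dictionary:
  'big' -> 2
  'dog' -> 1
  'ran' -> 3
  'sat' -> 4
  'dog' -> 1

Encoded: [2, 1, 3, 4, 1]


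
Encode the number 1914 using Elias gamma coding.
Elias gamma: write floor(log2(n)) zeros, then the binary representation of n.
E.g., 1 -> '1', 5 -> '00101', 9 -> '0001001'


num_bits = floor(log2(1914)) + 1 = 11
leading_zeros = num_bits - 1 = 10
binary(1914) = 11101111010

Elias gamma(1914) = '0000000000' + '11101111010' = 000000000011101111010 (21 bits)


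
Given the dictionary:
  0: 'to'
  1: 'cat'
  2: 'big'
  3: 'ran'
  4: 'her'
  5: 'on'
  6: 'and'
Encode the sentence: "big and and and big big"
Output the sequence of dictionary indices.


Look up each word in the dictionary:
  'big' -> 2
  'and' -> 6
  'and' -> 6
  'and' -> 6
  'big' -> 2
  'big' -> 2

Encoded: [2, 6, 6, 6, 2, 2]


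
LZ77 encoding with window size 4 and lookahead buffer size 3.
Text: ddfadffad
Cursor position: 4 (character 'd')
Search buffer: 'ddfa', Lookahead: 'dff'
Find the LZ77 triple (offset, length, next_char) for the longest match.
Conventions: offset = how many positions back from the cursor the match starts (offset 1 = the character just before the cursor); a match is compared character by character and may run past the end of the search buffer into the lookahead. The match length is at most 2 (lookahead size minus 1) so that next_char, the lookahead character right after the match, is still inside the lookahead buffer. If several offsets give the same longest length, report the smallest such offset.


Try each offset into the search buffer:
  offset=1 (pos 3, char 'a'): match length 0
  offset=2 (pos 2, char 'f'): match length 0
  offset=3 (pos 1, char 'd'): match length 2
  offset=4 (pos 0, char 'd'): match length 1
Longest match has length 2 at offset 3.
next_char = character at position 4 + 2 = 6 -> 'f'

Best match: offset=3, length=2 (matching 'df' starting at position 1)
LZ77 triple: (3, 2, 'f')


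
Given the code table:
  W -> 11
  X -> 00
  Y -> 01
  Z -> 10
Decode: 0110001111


Decoding:
01 -> Y
10 -> Z
00 -> X
11 -> W
11 -> W


Result: YZXWW


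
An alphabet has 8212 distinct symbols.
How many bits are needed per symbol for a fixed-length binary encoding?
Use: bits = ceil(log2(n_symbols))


log2(8212) = 13.0035
Bracket: 2^13 = 8192 < 8212 <= 2^14 = 16384
So ceil(log2(8212)) = 14

bits = ceil(log2(8212)) = ceil(13.0035) = 14 bits


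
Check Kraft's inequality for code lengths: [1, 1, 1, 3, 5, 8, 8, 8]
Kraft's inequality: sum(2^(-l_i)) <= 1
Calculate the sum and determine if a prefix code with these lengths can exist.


Sum = 2^(-1) + 2^(-1) + 2^(-1) + 2^(-3) + 2^(-5) + 2^(-8) + 2^(-8) + 2^(-8)
    = 0.5 + 0.5 + 0.5 + 0.125 + 0.03125 + 0.00390625 + 0.00390625 + 0.00390625
    = 427/256 = 1.66796875
Since 1.66796875 > 1, Kraft's inequality is NOT satisfied.
A prefix code with these lengths CANNOT exist.

Kraft sum = 1.66796875. Not satisfied.


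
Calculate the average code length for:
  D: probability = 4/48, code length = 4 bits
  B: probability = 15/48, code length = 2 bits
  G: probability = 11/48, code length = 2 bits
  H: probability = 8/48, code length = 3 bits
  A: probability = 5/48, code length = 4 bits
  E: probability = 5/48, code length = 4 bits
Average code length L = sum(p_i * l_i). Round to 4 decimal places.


Weighted contributions p_i * l_i:
  D: (4/48) * 4 = 16/48
  B: (15/48) * 2 = 30/48
  G: (11/48) * 2 = 22/48
  H: (8/48) * 3 = 24/48
  A: (5/48) * 4 = 20/48
  E: (5/48) * 4 = 20/48
Sum = (16 + 30 + 22 + 24 + 20 + 20)/48 = 132/48

L = 132/48 = 2.7500 bits/symbol


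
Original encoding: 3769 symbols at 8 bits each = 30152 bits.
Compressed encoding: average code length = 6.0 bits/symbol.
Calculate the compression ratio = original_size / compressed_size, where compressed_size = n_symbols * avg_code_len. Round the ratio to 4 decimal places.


original_size = n_symbols * orig_bits = 3769 * 8 = 30152 bits
compressed_size = n_symbols * avg_code_len = 3769 * 6.0 = 22614.0 bits
ratio = original_size / compressed_size = 30152 / 22614.0 = 1.3333

Compression ratio = 1.3333


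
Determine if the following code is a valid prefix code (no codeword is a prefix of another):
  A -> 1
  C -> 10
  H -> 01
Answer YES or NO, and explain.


Checking each pair (does one codeword prefix another?):
  A='1' vs C='10': prefix -- VIOLATION

NO -- this is NOT a valid prefix code. A (1) is a prefix of C (10).


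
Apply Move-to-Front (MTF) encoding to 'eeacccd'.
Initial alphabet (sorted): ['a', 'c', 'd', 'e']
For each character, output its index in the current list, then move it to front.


MTF encoding:
'e': index 3 in ['a', 'c', 'd', 'e'] -> ['e', 'a', 'c', 'd']
'e': index 0 in ['e', 'a', 'c', 'd'] -> ['e', 'a', 'c', 'd']
'a': index 1 in ['e', 'a', 'c', 'd'] -> ['a', 'e', 'c', 'd']
'c': index 2 in ['a', 'e', 'c', 'd'] -> ['c', 'a', 'e', 'd']
'c': index 0 in ['c', 'a', 'e', 'd'] -> ['c', 'a', 'e', 'd']
'c': index 0 in ['c', 'a', 'e', 'd'] -> ['c', 'a', 'e', 'd']
'd': index 3 in ['c', 'a', 'e', 'd'] -> ['d', 'c', 'a', 'e']


Output: [3, 0, 1, 2, 0, 0, 3]


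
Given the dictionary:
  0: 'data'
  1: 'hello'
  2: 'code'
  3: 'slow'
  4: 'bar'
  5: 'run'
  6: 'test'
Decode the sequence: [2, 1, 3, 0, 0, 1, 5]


Look up each index in the dictionary:
  2 -> 'code'
  1 -> 'hello'
  3 -> 'slow'
  0 -> 'data'
  0 -> 'data'
  1 -> 'hello'
  5 -> 'run'

Decoded: "code hello slow data data hello run"


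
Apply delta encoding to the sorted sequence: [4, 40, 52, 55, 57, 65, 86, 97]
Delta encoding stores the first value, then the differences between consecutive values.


First value: 4
Deltas:
  40 - 4 = 36
  52 - 40 = 12
  55 - 52 = 3
  57 - 55 = 2
  65 - 57 = 8
  86 - 65 = 21
  97 - 86 = 11


Delta encoded: [4, 36, 12, 3, 2, 8, 21, 11]


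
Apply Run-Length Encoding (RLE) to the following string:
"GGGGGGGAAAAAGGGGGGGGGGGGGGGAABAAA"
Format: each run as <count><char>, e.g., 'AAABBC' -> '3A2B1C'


Scanning runs left to right:
  i=0: run of 'G' x 7 -> '7G'
  i=7: run of 'A' x 5 -> '5A'
  i=12: run of 'G' x 15 -> '15G'
  i=27: run of 'A' x 2 -> '2A'
  i=29: run of 'B' x 1 -> '1B'
  i=30: run of 'A' x 3 -> '3A'

RLE = 7G5A15G2A1B3A


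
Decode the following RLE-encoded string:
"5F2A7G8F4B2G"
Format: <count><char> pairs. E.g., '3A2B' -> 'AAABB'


Expanding each <count><char> pair:
  5F -> 'FFFFF'
  2A -> 'AA'
  7G -> 'GGGGGGG'
  8F -> 'FFFFFFFF'
  4B -> 'BBBB'
  2G -> 'GG'

Decoded = FFFFFAAGGGGGGGFFFFFFFFBBBBGG


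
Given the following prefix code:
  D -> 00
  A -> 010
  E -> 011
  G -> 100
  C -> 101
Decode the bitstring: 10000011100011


Decoding step by step:
Bits 100 -> G
Bits 00 -> D
Bits 011 -> E
Bits 100 -> G
Bits 011 -> E


Decoded message: GDEGE


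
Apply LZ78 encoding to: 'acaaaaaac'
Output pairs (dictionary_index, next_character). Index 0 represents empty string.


LZ78 encoding steps:
Dictionary: {0: ''}
Step 1: w='' (idx 0), next='a' -> output (0, 'a'), add 'a' as idx 1
Step 2: w='' (idx 0), next='c' -> output (0, 'c'), add 'c' as idx 2
Step 3: w='a' (idx 1), next='a' -> output (1, 'a'), add 'aa' as idx 3
Step 4: w='aa' (idx 3), next='a' -> output (3, 'a'), add 'aaa' as idx 4
Step 5: w='a' (idx 1), next='c' -> output (1, 'c'), add 'ac' as idx 5


Encoded: [(0, 'a'), (0, 'c'), (1, 'a'), (3, 'a'), (1, 'c')]


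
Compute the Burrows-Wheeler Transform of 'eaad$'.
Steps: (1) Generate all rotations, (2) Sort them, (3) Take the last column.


Rotations (sorted):
  0: $eaad -> last char: d
  1: aad$e -> last char: e
  2: ad$ea -> last char: a
  3: d$eaa -> last char: a
  4: eaad$ -> last char: $


BWT = deaa$


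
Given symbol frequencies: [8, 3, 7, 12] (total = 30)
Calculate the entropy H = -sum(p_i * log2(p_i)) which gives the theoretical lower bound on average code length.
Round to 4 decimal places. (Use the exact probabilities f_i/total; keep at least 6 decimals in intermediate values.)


Per-symbol terms -p_i * log2(p_i) with p_i = f_i/30:
  p = 8/30 = 0.266667: log2(p) = -1.906891, -p*log2(p) = 0.508504
  p = 3/30 = 0.100000: log2(p) = -3.321928, -p*log2(p) = 0.332193
  p = 7/30 = 0.233333: log2(p) = -2.099536, -p*log2(p) = 0.489892
  p = 12/30 = 0.400000: log2(p) = -1.321928, -p*log2(p) = 0.528771
H = 0.508504 + 0.332193 + 0.489892 + 0.528771 = 1.859360

H = 1.8594 bits/symbol


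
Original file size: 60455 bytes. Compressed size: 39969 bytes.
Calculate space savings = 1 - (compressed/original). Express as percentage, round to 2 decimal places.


ratio = compressed/original = 39969/60455 = 0.661136
savings = 1 - ratio = 1 - 0.661136 = 0.338864
as a percentage: 0.338864 * 100 = 33.89%

Space savings = 1 - 39969/60455 = 33.89%


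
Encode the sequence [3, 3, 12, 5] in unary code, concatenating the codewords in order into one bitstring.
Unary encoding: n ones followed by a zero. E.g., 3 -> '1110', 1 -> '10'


Encode each number as n ones followed by a terminating 0:
  3 -> 1110 (4 bits)
  3 -> 1110 (4 bits)
  12 -> 1111111111110 (13 bits)
  5 -> 111110 (6 bits)
Total length = 4 + 4 + 13 + 6 = 27 bits.

Unary([3, 3, 12, 5]) = 111011101111111111110111110 (27 bits)


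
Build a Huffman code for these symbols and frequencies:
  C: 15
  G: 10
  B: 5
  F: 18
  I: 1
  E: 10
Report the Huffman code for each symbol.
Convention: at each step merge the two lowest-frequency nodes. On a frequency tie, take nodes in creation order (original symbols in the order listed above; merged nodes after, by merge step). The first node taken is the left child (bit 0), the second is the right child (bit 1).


Huffman tree construction:
Step 1: Merge I(1) + B(5) = 6
Step 2: Merge (I+B)(6) + G(10) = 16
Step 3: Merge E(10) + C(15) = 25
Step 4: Merge ((I+B)+G)(16) + F(18) = 34
Step 5: Merge (E+C)(25) + (((I+B)+G)+F)(34) = 59
Read each symbol's code off the tree from the root (left child = 0, right child = 1).

Codes:
  C: 01 (length 2)
  G: 101 (length 3)
  B: 1001 (length 4)
  F: 11 (length 2)
  I: 1000 (length 4)
  E: 00 (length 2)
Average code length: 140/59 = 2.3729 bits/symbol


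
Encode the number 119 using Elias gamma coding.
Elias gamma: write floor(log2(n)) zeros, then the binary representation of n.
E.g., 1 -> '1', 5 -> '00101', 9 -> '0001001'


num_bits = floor(log2(119)) + 1 = 7
leading_zeros = num_bits - 1 = 6
binary(119) = 1110111

Elias gamma(119) = '000000' + '1110111' = 0000001110111 (13 bits)


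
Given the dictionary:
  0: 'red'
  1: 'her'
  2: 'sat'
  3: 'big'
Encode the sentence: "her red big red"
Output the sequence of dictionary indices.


Look up each word in the dictionary:
  'her' -> 1
  'red' -> 0
  'big' -> 3
  'red' -> 0

Encoded: [1, 0, 3, 0]


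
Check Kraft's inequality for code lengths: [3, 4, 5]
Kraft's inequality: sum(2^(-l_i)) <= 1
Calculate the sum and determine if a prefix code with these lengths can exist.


Sum = 2^(-3) + 2^(-4) + 2^(-5)
    = 0.125 + 0.0625 + 0.03125
    = 7/32 = 0.21875
Since 0.21875 <= 1, Kraft's inequality IS satisfied.
A prefix code with these lengths CAN exist.

Kraft sum = 0.21875. Satisfied.


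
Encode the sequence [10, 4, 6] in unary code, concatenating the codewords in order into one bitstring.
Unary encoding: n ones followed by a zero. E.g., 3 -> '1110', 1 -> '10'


Encode each number as n ones followed by a terminating 0:
  10 -> 11111111110 (11 bits)
  4 -> 11110 (5 bits)
  6 -> 1111110 (7 bits)
Total length = 11 + 5 + 7 = 23 bits.

Unary([10, 4, 6]) = 11111111110111101111110 (23 bits)


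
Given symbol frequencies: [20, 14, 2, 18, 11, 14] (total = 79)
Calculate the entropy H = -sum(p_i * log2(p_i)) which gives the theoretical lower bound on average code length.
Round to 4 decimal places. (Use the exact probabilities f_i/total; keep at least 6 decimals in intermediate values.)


Per-symbol terms -p_i * log2(p_i) with p_i = f_i/79:
  p = 20/79 = 0.253165: log2(p) = -1.981853, -p*log2(p) = 0.501735
  p = 14/79 = 0.177215: log2(p) = -2.496426, -p*log2(p) = 0.442405
  p = 2/79 = 0.025316: log2(p) = -5.303781, -p*log2(p) = 0.134273
  p = 18/79 = 0.227848: log2(p) = -2.133856, -p*log2(p) = 0.486195
  p = 11/79 = 0.139241: log2(p) = -2.844349, -p*log2(p) = 0.396049
  p = 14/79 = 0.177215: log2(p) = -2.496426, -p*log2(p) = 0.442405
H = 0.501735 + 0.442405 + 0.134273 + 0.486195 + 0.396049 + 0.442405 = 2.403062

H = 2.4031 bits/symbol


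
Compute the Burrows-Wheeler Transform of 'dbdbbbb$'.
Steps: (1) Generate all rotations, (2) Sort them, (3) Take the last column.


Rotations (sorted):
  0: $dbdbbbb -> last char: b
  1: b$dbdbbb -> last char: b
  2: bb$dbdbb -> last char: b
  3: bbb$dbdb -> last char: b
  4: bbbb$dbd -> last char: d
  5: bdbbbb$d -> last char: d
  6: dbbbb$db -> last char: b
  7: dbdbbbb$ -> last char: $


BWT = bbbbddb$


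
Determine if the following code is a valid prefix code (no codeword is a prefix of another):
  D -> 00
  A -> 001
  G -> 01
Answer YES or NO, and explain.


Checking each pair (does one codeword prefix another?):
  D='00' vs A='001': prefix -- VIOLATION

NO -- this is NOT a valid prefix code. D (00) is a prefix of A (001).


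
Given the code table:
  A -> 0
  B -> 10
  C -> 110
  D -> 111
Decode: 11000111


Decoding:
110 -> C
0 -> A
0 -> A
111 -> D


Result: CAAD


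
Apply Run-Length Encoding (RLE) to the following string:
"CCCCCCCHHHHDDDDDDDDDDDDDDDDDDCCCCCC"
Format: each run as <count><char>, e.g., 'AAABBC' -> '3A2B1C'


Scanning runs left to right:
  i=0: run of 'C' x 7 -> '7C'
  i=7: run of 'H' x 4 -> '4H'
  i=11: run of 'D' x 18 -> '18D'
  i=29: run of 'C' x 6 -> '6C'

RLE = 7C4H18D6C


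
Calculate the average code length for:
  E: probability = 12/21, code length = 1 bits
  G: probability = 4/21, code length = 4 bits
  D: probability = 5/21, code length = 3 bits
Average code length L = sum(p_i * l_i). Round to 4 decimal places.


Weighted contributions p_i * l_i:
  E: (12/21) * 1 = 12/21
  G: (4/21) * 4 = 16/21
  D: (5/21) * 3 = 15/21
Sum = (12 + 16 + 15)/21 = 43/21

L = 43/21 = 2.0476 bits/symbol


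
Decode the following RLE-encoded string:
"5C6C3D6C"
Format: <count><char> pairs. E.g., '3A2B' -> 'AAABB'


Expanding each <count><char> pair:
  5C -> 'CCCCC'
  6C -> 'CCCCCC'
  3D -> 'DDD'
  6C -> 'CCCCCC'

Decoded = CCCCCCCCCCCDDDCCCCCC


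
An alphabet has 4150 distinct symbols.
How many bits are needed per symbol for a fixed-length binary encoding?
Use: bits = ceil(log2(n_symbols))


log2(4150) = 12.0189
Bracket: 2^12 = 4096 < 4150 <= 2^13 = 8192
So ceil(log2(4150)) = 13

bits = ceil(log2(4150)) = ceil(12.0189) = 13 bits


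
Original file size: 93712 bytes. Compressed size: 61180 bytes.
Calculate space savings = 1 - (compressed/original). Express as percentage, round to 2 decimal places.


ratio = compressed/original = 61180/93712 = 0.652851
savings = 1 - ratio = 1 - 0.652851 = 0.347149
as a percentage: 0.347149 * 100 = 34.71%

Space savings = 1 - 61180/93712 = 34.71%


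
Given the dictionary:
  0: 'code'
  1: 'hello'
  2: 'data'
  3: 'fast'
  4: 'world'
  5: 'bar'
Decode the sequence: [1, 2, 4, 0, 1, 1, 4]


Look up each index in the dictionary:
  1 -> 'hello'
  2 -> 'data'
  4 -> 'world'
  0 -> 'code'
  1 -> 'hello'
  1 -> 'hello'
  4 -> 'world'

Decoded: "hello data world code hello hello world"


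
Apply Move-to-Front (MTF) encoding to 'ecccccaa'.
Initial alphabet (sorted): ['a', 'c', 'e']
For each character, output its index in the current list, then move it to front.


MTF encoding:
'e': index 2 in ['a', 'c', 'e'] -> ['e', 'a', 'c']
'c': index 2 in ['e', 'a', 'c'] -> ['c', 'e', 'a']
'c': index 0 in ['c', 'e', 'a'] -> ['c', 'e', 'a']
'c': index 0 in ['c', 'e', 'a'] -> ['c', 'e', 'a']
'c': index 0 in ['c', 'e', 'a'] -> ['c', 'e', 'a']
'c': index 0 in ['c', 'e', 'a'] -> ['c', 'e', 'a']
'a': index 2 in ['c', 'e', 'a'] -> ['a', 'c', 'e']
'a': index 0 in ['a', 'c', 'e'] -> ['a', 'c', 'e']


Output: [2, 2, 0, 0, 0, 0, 2, 0]


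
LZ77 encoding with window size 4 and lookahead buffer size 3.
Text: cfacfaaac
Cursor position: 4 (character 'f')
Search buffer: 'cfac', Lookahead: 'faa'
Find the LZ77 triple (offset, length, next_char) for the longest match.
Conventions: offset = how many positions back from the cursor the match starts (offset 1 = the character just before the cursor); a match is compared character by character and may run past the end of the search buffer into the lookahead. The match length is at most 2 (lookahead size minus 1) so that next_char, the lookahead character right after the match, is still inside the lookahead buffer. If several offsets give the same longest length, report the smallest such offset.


Try each offset into the search buffer:
  offset=1 (pos 3, char 'c'): match length 0
  offset=2 (pos 2, char 'a'): match length 0
  offset=3 (pos 1, char 'f'): match length 2
  offset=4 (pos 0, char 'c'): match length 0
Longest match has length 2 at offset 3.
next_char = character at position 4 + 2 = 6 -> 'a'

Best match: offset=3, length=2 (matching 'fa' starting at position 1)
LZ77 triple: (3, 2, 'a')


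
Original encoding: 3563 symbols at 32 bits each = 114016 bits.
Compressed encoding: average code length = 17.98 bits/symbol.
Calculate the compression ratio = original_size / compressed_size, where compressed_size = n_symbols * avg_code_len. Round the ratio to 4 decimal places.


original_size = n_symbols * orig_bits = 3563 * 32 = 114016 bits
compressed_size = n_symbols * avg_code_len = 3563 * 17.98 = 64062.74 bits
ratio = original_size / compressed_size = 114016 / 64062.74 = 1.7798

Compression ratio = 1.7798


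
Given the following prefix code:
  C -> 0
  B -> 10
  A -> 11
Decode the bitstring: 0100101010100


Decoding step by step:
Bits 0 -> C
Bits 10 -> B
Bits 0 -> C
Bits 10 -> B
Bits 10 -> B
Bits 10 -> B
Bits 10 -> B
Bits 0 -> C


Decoded message: CBCBBBBC


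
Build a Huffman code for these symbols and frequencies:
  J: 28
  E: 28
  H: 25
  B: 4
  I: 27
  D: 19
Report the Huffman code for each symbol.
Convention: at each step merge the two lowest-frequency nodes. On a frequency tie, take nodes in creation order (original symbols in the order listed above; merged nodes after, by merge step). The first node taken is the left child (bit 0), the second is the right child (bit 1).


Huffman tree construction:
Step 1: Merge B(4) + D(19) = 23
Step 2: Merge (B+D)(23) + H(25) = 48
Step 3: Merge I(27) + J(28) = 55
Step 4: Merge E(28) + ((B+D)+H)(48) = 76
Step 5: Merge (I+J)(55) + (E+((B+D)+H))(76) = 131
Read each symbol's code off the tree from the root (left child = 0, right child = 1).

Codes:
  J: 01 (length 2)
  E: 10 (length 2)
  H: 111 (length 3)
  B: 1100 (length 4)
  I: 00 (length 2)
  D: 1101 (length 4)
Average code length: 333/131 = 2.5420 bits/symbol


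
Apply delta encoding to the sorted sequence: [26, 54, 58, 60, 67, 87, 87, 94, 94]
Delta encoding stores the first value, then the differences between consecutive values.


First value: 26
Deltas:
  54 - 26 = 28
  58 - 54 = 4
  60 - 58 = 2
  67 - 60 = 7
  87 - 67 = 20
  87 - 87 = 0
  94 - 87 = 7
  94 - 94 = 0


Delta encoded: [26, 28, 4, 2, 7, 20, 0, 7, 0]


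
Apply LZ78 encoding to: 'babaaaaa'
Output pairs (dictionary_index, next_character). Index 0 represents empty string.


LZ78 encoding steps:
Dictionary: {0: ''}
Step 1: w='' (idx 0), next='b' -> output (0, 'b'), add 'b' as idx 1
Step 2: w='' (idx 0), next='a' -> output (0, 'a'), add 'a' as idx 2
Step 3: w='b' (idx 1), next='a' -> output (1, 'a'), add 'ba' as idx 3
Step 4: w='a' (idx 2), next='a' -> output (2, 'a'), add 'aa' as idx 4
Step 5: w='aa' (idx 4), end of input -> output (4, '')


Encoded: [(0, 'b'), (0, 'a'), (1, 'a'), (2, 'a'), (4, '')]


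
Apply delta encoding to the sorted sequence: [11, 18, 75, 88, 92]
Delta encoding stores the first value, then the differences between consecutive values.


First value: 11
Deltas:
  18 - 11 = 7
  75 - 18 = 57
  88 - 75 = 13
  92 - 88 = 4


Delta encoded: [11, 7, 57, 13, 4]


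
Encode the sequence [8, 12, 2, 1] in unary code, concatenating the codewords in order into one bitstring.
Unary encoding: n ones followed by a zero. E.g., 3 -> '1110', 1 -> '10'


Encode each number as n ones followed by a terminating 0:
  8 -> 111111110 (9 bits)
  12 -> 1111111111110 (13 bits)
  2 -> 110 (3 bits)
  1 -> 10 (2 bits)
Total length = 9 + 13 + 3 + 2 = 27 bits.

Unary([8, 12, 2, 1]) = 111111110111111111111011010 (27 bits)


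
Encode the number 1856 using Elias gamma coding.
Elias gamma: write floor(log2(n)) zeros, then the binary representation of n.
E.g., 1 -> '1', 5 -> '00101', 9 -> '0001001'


num_bits = floor(log2(1856)) + 1 = 11
leading_zeros = num_bits - 1 = 10
binary(1856) = 11101000000

Elias gamma(1856) = '0000000000' + '11101000000' = 000000000011101000000 (21 bits)
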